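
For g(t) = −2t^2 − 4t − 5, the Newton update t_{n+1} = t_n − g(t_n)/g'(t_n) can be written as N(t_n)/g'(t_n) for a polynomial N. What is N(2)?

g'(t) = −4t − 4.
N(t) = t·g'(t) − g(t) = t·(−4t − 4) − (−2t^2 − 4t − 5) = −2t^2 + 5.
N(2) = −3.

−3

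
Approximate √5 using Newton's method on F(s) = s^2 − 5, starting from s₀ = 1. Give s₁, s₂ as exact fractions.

F'(s) = 2s.
F(1) = −4, F'(1) = 2, so s₁ = 1 − (−4)/2 = 3.
F(3) = 4, F'(3) = 6, so s₂ = 3 − 4/6 = 7/3.

s₁ = 3, s₂ = 7/3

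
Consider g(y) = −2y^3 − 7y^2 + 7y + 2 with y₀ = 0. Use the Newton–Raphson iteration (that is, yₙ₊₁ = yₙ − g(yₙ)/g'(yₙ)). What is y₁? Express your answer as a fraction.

g'(y) = −6y^2 − 14y + 7.
g(0) = 2, g'(0) = 7, so y₁ = 0 − 2/7 = −2/7.

−2/7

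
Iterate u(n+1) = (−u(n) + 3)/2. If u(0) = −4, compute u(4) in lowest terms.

11/16

u(1) = (−(−4) + 3)/2 = 7/2.
u(2) = (−(7/2) + 3)/2 = −1/4.
u(3) = (−(−1/4) + 3)/2 = 13/8.
u(4) = (−(13/8) + 3)/2 = 11/16.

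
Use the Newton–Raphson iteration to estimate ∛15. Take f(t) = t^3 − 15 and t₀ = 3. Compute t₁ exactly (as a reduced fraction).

23/9

f'(t) = 3t^2.
f(3) = 12, f'(3) = 27, so t₁ = 3 − 12/27 = 23/9.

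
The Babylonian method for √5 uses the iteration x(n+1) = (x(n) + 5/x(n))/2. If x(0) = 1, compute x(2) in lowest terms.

x(1) = (1 + 5/1)/2 = 3.
x(2) = (3 + 5/3)/2 = 7/3.

7/3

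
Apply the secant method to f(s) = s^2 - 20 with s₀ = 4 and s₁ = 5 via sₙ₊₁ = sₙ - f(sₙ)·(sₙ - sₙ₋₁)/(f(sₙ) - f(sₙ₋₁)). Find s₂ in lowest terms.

40/9

f(4) = -4, f(5) = 5. s₂ = 5 - 5·(5 - 4)/(5 - (-4)) = 40/9.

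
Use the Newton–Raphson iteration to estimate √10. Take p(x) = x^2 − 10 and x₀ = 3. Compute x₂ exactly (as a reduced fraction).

p'(x) = 2x.
p(3) = −1, p'(3) = 6, so x₁ = 3 − (−1)/6 = 19/6.
p(19/6) = 1/36, p'(19/6) = 19/3, so x₂ = (19/6) − (1/36)/(19/3) = 721/228.

721/228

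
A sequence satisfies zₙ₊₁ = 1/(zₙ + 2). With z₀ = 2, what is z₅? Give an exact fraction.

53/128

z₁ = 1/(2 + 2) = 1/4.
z₂ = 1/(1/4 + 2) = 4/9.
z₃ = 1/(4/9 + 2) = 9/22.
z₄ = 1/(9/22 + 2) = 22/53.
z₅ = 1/(22/53 + 2) = 53/128.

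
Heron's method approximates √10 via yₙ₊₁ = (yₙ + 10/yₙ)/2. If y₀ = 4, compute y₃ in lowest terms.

y₁ = (4 + 10/4)/2 = 13/4.
y₂ = (13/4 + 10/(13/4))/2 = 329/104.
y₃ = (329/104 + 10/(329/104))/2 = 216401/68432.

216401/68432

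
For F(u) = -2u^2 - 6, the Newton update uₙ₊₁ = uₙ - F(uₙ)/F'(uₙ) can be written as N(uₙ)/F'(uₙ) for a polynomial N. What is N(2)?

F'(u) = -4u.
N(u) = u·F'(u) - F(u) = u·(-4u) - (-2u^2 - 6) = -2u^2 + 6.
N(2) = -2.

-2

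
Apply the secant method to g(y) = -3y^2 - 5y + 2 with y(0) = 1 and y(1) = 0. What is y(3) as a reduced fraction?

g(1) = -6, g(0) = 2. y(2) = 0 - 2·(0 - 1)/(2 - (-6)) = 1/4.
g(0) = 2, g(1/4) = 9/16. y(3) = (1/4) - (9/16)·((1/4) - 0)/((9/16) - 2) = 8/23.

8/23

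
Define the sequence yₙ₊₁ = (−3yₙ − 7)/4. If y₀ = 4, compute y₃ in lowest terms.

y₁ = (−3·4 − 7)/4 = −19/4.
y₂ = (−3·(−19/4) − 7)/4 = 29/16.
y₃ = (−3·(29/16) − 7)/4 = −199/64.

−199/64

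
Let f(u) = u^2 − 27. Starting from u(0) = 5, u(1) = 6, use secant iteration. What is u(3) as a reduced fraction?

f(5) = −2, f(6) = 9. u(2) = 6 − 9·(6 − 5)/(9 − (−2)) = 57/11.
f(6) = 9, f(57/11) = −18/121. u(3) = (57/11) − (−18/121)·((57/11) − 6)/((−18/121) − 9) = 213/41.

213/41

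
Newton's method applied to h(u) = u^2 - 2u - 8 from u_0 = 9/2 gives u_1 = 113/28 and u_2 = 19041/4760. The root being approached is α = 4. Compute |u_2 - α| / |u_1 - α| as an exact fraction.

1/170

u_1 - α = 113/28 - 4 = 1/28, so |u_1 - α| = 1/28.
u_2 - α = 19041/4760 - 4 = 1/4760, so |u_2 - α| = 1/4760.
Ratio = (1/4760) / (1/28) = 1/170.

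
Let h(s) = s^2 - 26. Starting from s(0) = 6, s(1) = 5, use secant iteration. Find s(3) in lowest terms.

h(6) = 10, h(5) = -1. s(2) = 5 - (-1)·(5 - 6)/((-1) - 10) = 56/11.
h(5) = -1, h(56/11) = -10/121. s(3) = (56/11) - (-10/121)·((56/11) - 5)/((-10/121) - (-1)) = 566/111.

566/111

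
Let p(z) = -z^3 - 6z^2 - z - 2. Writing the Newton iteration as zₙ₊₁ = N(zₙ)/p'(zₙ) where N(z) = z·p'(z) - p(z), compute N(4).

-222

p'(z) = -3z^2 - 12z - 1.
N(z) = z·p'(z) - p(z) = z·(-3z^2 - 12z - 1) - (-z^3 - 6z^2 - z - 2) = -2z^3 - 6z^2 + 2.
N(4) = -222.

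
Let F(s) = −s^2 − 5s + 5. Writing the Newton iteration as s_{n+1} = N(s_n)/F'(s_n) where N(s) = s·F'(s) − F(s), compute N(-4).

−21

F'(s) = −2s − 5.
N(s) = s·F'(s) − F(s) = s·(−2s − 5) − (−s^2 − 5s + 5) = −s^2 − 5.
N(-4) = −21.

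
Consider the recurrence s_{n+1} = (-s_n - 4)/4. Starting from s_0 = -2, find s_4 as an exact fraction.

-103/128

s_1 = (-(-2) - 4)/4 = -1/2.
s_2 = (-(-1/2) - 4)/4 = -7/8.
s_3 = (-(-7/8) - 4)/4 = -25/32.
s_4 = (-(-25/32) - 4)/4 = -103/128.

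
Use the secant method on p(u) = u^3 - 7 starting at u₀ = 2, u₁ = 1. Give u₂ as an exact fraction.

13/7

p(2) = 1, p(1) = -6. u₂ = 1 - (-6)·(1 - 2)/((-6) - 1) = 13/7.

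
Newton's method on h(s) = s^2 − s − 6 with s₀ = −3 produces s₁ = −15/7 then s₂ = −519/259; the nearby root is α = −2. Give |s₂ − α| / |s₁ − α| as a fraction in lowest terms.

s₁ − α = −15/7 − (−2) = −15/7 + 2 = −1/7, so |s₁ − α| = 1/7.
s₂ − α = −519/259 − (−2) = −519/259 + 2 = −1/259, so |s₂ − α| = 1/259.
Ratio = (1/259) / (1/7) = 1/37.

1/37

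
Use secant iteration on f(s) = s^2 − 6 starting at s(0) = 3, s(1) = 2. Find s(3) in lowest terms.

f(3) = 3, f(2) = −2. s(2) = 2 − (−2)·(2 − 3)/((−2) − 3) = 12/5.
f(2) = −2, f(12/5) = −6/25. s(3) = (12/5) − (−6/25)·((12/5) − 2)/((−6/25) − (−2)) = 27/11.

27/11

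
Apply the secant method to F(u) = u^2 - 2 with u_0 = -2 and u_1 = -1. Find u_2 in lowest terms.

F(-2) = 2, F(-1) = -1. u_2 = (-1) - (-1)·((-1) - (-2))/((-1) - 2) = -4/3.

-4/3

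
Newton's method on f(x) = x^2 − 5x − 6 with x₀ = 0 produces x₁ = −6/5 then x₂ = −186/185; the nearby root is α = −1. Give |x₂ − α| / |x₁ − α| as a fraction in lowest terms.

1/37

x₁ − α = −6/5 − (−1) = −6/5 + 1 = −1/5, so |x₁ − α| = 1/5.
x₂ − α = −186/185 − (−1) = −186/185 + 1 = −1/185, so |x₂ − α| = 1/185.
Ratio = (1/185) / (1/5) = 1/37.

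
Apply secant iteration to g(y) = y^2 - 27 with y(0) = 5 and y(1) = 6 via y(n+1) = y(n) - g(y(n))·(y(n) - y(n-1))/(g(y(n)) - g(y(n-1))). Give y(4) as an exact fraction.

g(5) = -2, g(6) = 9. y(2) = 6 - 9·(6 - 5)/(9 - (-2)) = 57/11.
g(6) = 9, g(57/11) = -18/121. y(3) = (57/11) - (-18/121)·((57/11) - 6)/((-18/121) - 9) = 213/41.
g(57/11) = -18/121, g(213/41) = -18/1681. y(4) = (213/41) - (-18/1681)·((213/41) - (57/11))/((-18/1681) - (-18/121)) = 1351/260.

1351/260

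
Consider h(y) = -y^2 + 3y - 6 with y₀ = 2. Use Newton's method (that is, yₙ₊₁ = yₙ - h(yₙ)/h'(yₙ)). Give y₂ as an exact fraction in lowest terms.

h'(y) = -2y + 3.
h(2) = -4, h'(2) = -1, so y₁ = 2 - (-4)/(-1) = -2.
h(-2) = -16, h'(-2) = 7, so y₂ = (-2) - (-16)/7 = 2/7.

2/7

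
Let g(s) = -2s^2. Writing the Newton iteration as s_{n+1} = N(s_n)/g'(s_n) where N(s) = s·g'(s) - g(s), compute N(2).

-8

g'(s) = -4s.
N(s) = s·g'(s) - g(s) = s·(-4s) - (-2s^2) = -2s^2.
N(2) = -8.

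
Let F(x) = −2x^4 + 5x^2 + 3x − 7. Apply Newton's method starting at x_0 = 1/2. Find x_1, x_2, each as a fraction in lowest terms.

x_1 = 9/8, x_2 = 7613/5856

F'(x) = −8x^3 + 10x + 3.
F(1/2) = −35/8, F'(1/2) = 7, so x_1 = (1/2) − (−35/8)/7 = 9/8.
F(9/8) = −1025/2048, F'(9/8) = 183/64, so x_2 = (9/8) − (−1025/2048)/(183/64) = 7613/5856.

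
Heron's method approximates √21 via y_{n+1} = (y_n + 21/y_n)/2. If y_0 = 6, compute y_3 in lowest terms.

970993/211888

y_1 = (6 + 21/6)/2 = 19/4.
y_2 = (19/4 + 21/(19/4))/2 = 697/152.
y_3 = (697/152 + 21/(697/152))/2 = 970993/211888.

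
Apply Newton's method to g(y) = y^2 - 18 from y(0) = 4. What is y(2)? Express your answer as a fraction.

577/136

g'(y) = 2y.
g(4) = -2, g'(4) = 8, so y(1) = 4 - (-2)/8 = 17/4.
g(17/4) = 1/16, g'(17/4) = 17/2, so y(2) = (17/4) - (1/16)/(17/2) = 577/136.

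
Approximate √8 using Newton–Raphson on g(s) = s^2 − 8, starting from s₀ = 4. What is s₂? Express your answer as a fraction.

17/6

g'(s) = 2s.
g(4) = 8, g'(4) = 8, so s₁ = 4 − 8/8 = 3.
g(3) = 1, g'(3) = 6, so s₂ = 3 − 1/6 = 17/6.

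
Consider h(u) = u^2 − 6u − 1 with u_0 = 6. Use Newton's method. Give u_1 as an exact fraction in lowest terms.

37/6

h'(u) = 2u − 6.
h(6) = −1, h'(6) = 6, so u_1 = 6 − (−1)/6 = 37/6.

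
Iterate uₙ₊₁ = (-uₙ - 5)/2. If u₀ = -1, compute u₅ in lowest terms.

-27/16

u₁ = (-(-1) - 5)/2 = -2.
u₂ = (-(-2) - 5)/2 = -3/2.
u₃ = (-(-3/2) - 5)/2 = -7/4.
u₄ = (-(-7/4) - 5)/2 = -13/8.
u₅ = (-(-13/8) - 5)/2 = -27/16.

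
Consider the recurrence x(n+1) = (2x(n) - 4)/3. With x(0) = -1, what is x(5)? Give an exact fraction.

-292/81

x(1) = (2·(-1) - 4)/3 = -2.
x(2) = (2·(-2) - 4)/3 = -8/3.
x(3) = (2·(-8/3) - 4)/3 = -28/9.
x(4) = (2·(-28/9) - 4)/3 = -92/27.
x(5) = (2·(-92/27) - 4)/3 = -292/81.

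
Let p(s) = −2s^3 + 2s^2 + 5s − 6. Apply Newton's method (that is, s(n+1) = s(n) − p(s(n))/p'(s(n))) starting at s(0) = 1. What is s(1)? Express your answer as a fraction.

4/3

p'(s) = −6s^2 + 4s + 5.
p(1) = −1, p'(1) = 3, so s(1) = 1 − (−1)/3 = 4/3.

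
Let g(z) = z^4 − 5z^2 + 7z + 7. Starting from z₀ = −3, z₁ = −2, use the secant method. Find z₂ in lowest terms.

g(−3) = 22, g(−2) = −11. z₂ = (−2) − (−11)·((−2) − (−3))/((−11) − 22) = −7/3.

−7/3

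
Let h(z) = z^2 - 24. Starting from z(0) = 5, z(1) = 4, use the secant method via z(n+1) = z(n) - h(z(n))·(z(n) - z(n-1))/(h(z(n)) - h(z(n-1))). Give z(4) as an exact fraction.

h(5) = 1, h(4) = -8. z(2) = 4 - (-8)·(4 - 5)/((-8) - 1) = 44/9.
h(4) = -8, h(44/9) = -8/81. z(3) = (44/9) - (-8/81)·((44/9) - 4)/((-8/81) - (-8)) = 49/10.
h(44/9) = -8/81, h(49/10) = 1/100. z(4) = (49/10) - (1/100)·((49/10) - (44/9))/((1/100) - (-8/81)) = 4316/881.

4316/881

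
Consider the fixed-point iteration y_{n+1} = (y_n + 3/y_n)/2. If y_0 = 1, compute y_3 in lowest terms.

97/56

y_1 = (1 + 3/1)/2 = 2.
y_2 = (2 + 3/2)/2 = 7/4.
y_3 = (7/4 + 3/(7/4))/2 = 97/56.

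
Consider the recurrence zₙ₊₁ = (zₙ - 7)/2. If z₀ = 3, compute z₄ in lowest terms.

z₁ = (3 - 7)/2 = -2.
z₂ = ((-2) - 7)/2 = -9/2.
z₃ = ((-9/2) - 7)/2 = -23/4.
z₄ = ((-23/4) - 7)/2 = -51/8.

-51/8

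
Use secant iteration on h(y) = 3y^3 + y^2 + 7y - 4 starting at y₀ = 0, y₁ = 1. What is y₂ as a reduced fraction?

h(0) = -4, h(1) = 7. y₂ = 1 - 7·(1 - 0)/(7 - (-4)) = 4/11.

4/11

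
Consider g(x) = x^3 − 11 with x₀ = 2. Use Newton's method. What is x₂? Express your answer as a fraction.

1081/486

g'(x) = 3x^2.
g(2) = −3, g'(2) = 12, so x₁ = 2 − (−3)/12 = 9/4.
g(9/4) = 25/64, g'(9/4) = 243/16, so x₂ = (9/4) − (25/64)/(243/16) = 1081/486.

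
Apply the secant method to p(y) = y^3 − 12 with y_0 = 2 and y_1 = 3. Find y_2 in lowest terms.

42/19

p(2) = −4, p(3) = 15. y_2 = 3 − 15·(3 − 2)/(15 − (−4)) = 42/19.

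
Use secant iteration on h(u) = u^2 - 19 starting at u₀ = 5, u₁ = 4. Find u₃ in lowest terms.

109/25

h(5) = 6, h(4) = -3. u₂ = 4 - (-3)·(4 - 5)/((-3) - 6) = 13/3.
h(4) = -3, h(13/3) = -2/9. u₃ = (13/3) - (-2/9)·((13/3) - 4)/((-2/9) - (-3)) = 109/25.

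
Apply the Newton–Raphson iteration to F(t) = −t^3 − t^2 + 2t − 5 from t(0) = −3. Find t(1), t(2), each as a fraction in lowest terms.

F'(t) = −3t^2 − 2t + 2.
F(−3) = 7, F'(−3) = −19, so t(1) = (−3) − 7/(−19) = −50/19.
F(−50/19) = 7105/6859, F'(−50/19) = −4878/361, so t(2) = (−50/19) − (7105/6859)/(−4878/361) = −236795/92682.

t(1) = −50/19, t(2) = −236795/92682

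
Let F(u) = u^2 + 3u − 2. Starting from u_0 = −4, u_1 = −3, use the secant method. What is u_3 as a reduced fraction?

−25/7

F(−4) = 2, F(−3) = −2. u_2 = (−3) − (−2)·((−3) − (−4))/((−2) − 2) = −7/2.
F(−3) = −2, F(−7/2) = −1/4. u_3 = (−7/2) − (−1/4)·((−7/2) − (−3))/((−1/4) − (−2)) = −25/7.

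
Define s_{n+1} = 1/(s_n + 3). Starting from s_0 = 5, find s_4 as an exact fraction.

83/274

s_1 = 1/(5 + 3) = 1/8.
s_2 = 1/(1/8 + 3) = 8/25.
s_3 = 1/(8/25 + 3) = 25/83.
s_4 = 1/(25/83 + 3) = 83/274.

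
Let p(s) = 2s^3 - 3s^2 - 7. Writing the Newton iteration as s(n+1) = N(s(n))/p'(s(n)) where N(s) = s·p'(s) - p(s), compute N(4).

p'(s) = 6s^2 - 6s.
N(s) = s·p'(s) - p(s) = s·(6s^2 - 6s) - (2s^3 - 3s^2 - 7) = 4s^3 - 3s^2 + 7.
N(4) = 215.

215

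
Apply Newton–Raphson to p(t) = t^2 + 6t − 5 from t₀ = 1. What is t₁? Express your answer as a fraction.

3/4

p'(t) = 2t + 6.
p(1) = 2, p'(1) = 8, so t₁ = 1 − 2/8 = 3/4.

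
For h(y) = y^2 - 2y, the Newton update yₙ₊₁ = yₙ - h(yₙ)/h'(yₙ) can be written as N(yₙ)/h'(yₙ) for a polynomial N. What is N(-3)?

h'(y) = 2y - 2.
N(y) = y·h'(y) - h(y) = y·(2y - 2) - (y^2 - 2y) = y^2.
N(-3) = 9.

9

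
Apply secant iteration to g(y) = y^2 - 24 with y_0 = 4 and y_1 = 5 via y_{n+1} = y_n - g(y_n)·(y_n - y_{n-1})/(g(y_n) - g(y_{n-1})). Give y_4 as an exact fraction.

g(4) = -8, g(5) = 1. y_2 = 5 - 1·(5 - 4)/(1 - (-8)) = 44/9.
g(5) = 1, g(44/9) = -8/81. y_3 = (44/9) - (-8/81)·((44/9) - 5)/((-8/81) - 1) = 436/89.
g(44/9) = -8/81, g(436/89) = -8/7921. y_4 = (436/89) - (-8/7921)·((436/89) - (44/9))/((-8/7921) - (-8/81)) = 4801/980.

4801/980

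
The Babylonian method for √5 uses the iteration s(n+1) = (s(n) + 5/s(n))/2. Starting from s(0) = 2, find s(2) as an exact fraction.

161/72

s(1) = (2 + 5/2)/2 = 9/4.
s(2) = (9/4 + 5/(9/4))/2 = 161/72.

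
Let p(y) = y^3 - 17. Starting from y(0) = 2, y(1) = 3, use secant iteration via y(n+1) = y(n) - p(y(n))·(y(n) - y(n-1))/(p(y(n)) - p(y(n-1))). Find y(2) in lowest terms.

47/19

p(2) = -9, p(3) = 10. y(2) = 3 - 10·(3 - 2)/(10 - (-9)) = 47/19.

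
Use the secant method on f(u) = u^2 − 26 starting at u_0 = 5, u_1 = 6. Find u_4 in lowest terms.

34862/6837

f(5) = −1, f(6) = 10. u_2 = 6 − 10·(6 − 5)/(10 − (−1)) = 56/11.
f(6) = 10, f(56/11) = −10/121. u_3 = (56/11) − (−10/121)·((56/11) − 6)/((−10/121) − 10) = 311/61.
f(56/11) = −10/121, f(311/61) = −25/3721. u_4 = (311/61) − (−25/3721)·((311/61) − (56/11))/((−25/3721) − (−10/121)) = 34862/6837.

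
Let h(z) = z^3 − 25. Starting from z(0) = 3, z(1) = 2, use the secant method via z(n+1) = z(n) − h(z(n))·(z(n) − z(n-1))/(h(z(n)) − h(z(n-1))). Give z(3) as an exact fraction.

19255/6559

h(3) = 2, h(2) = −17. z(2) = 2 − (−17)·(2 − 3)/((−17) − 2) = 55/19.
h(2) = −17, h(55/19) = −5100/6859. z(3) = (55/19) − (−5100/6859)·((55/19) − 2)/((−5100/6859) − (−17)) = 19255/6559.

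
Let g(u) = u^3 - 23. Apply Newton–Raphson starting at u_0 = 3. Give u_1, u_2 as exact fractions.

u_1 = 77/27, u_2 = 1365775/480249

g'(u) = 3u^2.
g(3) = 4, g'(3) = 27, so u_1 = 3 - 4/27 = 77/27.
g(77/27) = 3824/19683, g'(77/27) = 5929/243, so u_2 = (77/27) - (3824/19683)/(5929/243) = 1365775/480249.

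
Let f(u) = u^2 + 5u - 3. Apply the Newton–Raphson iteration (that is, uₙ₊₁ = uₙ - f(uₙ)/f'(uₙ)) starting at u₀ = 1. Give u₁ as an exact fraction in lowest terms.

f'(u) = 2u + 5.
f(1) = 3, f'(1) = 7, so u₁ = 1 - 3/7 = 4/7.

4/7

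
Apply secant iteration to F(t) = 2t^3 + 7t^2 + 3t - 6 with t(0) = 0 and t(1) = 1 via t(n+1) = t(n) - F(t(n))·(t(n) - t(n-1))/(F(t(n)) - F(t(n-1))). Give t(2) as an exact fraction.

F(0) = -6, F(1) = 6. t(2) = 1 - 6·(1 - 0)/(6 - (-6)) = 1/2.

1/2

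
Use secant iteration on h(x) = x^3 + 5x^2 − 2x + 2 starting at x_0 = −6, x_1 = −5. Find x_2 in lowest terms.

−91/17

h(−6) = −22, h(−5) = 12. x_2 = (−5) − 12·((−5) − (−6))/(12 − (−22)) = −91/17.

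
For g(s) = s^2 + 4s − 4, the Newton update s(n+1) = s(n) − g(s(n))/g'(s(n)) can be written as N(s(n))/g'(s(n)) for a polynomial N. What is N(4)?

g'(s) = 2s + 4.
N(s) = s·g'(s) − g(s) = s·(2s + 4) − (s^2 + 4s − 4) = s^2 + 4.
N(4) = 20.

20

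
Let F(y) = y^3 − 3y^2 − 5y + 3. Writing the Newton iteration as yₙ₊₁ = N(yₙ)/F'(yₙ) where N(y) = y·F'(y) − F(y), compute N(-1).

−8

F'(y) = 3y^2 − 6y − 5.
N(y) = y·F'(y) − F(y) = y·(3y^2 − 6y − 5) − (y^3 − 3y^2 − 5y + 3) = 2y^3 − 3y^2 − 3.
N(-1) = −8.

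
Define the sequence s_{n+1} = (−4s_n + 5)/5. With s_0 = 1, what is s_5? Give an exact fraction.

s_1 = (−4·1 + 5)/5 = 1/5.
s_2 = (−4·(1/5) + 5)/5 = 21/25.
s_3 = (−4·(21/25) + 5)/5 = 41/125.
s_4 = (−4·(41/125) + 5)/5 = 461/625.
s_5 = (−4·(461/625) + 5)/5 = 1281/3125.

1281/3125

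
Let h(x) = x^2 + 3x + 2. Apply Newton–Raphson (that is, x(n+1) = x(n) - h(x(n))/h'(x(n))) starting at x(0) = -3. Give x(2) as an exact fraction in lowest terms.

h'(x) = 2x + 3.
h(-3) = 2, h'(-3) = -3, so x(1) = (-3) - 2/(-3) = -7/3.
h(-7/3) = 4/9, h'(-7/3) = -5/3, so x(2) = (-7/3) - (4/9)/(-5/3) = -31/15.

-31/15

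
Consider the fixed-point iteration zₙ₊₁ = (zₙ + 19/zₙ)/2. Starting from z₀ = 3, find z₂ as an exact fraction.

367/84

z₁ = (3 + 19/3)/2 = 14/3.
z₂ = (14/3 + 19/(14/3))/2 = 367/84.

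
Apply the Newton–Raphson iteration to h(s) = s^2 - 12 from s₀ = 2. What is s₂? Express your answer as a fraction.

7/2

h'(s) = 2s.
h(2) = -8, h'(2) = 4, so s₁ = 2 - (-8)/4 = 4.
h(4) = 4, h'(4) = 8, so s₂ = 4 - 4/8 = 7/2.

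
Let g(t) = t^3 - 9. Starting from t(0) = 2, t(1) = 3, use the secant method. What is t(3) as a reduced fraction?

1609/777

g(2) = -1, g(3) = 18. t(2) = 3 - 18·(3 - 2)/(18 - (-1)) = 39/19.
g(3) = 18, g(39/19) = -2412/6859. t(3) = (39/19) - (-2412/6859)·((39/19) - 3)/((-2412/6859) - 18) = 1609/777.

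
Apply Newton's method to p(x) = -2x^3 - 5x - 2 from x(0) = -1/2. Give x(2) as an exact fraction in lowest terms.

-4894/12935

p'(x) = -6x^2 - 5.
p(-1/2) = 3/4, p'(-1/2) = -13/2, so x(1) = (-1/2) - (3/4)/(-13/2) = -5/13.
p(-5/13) = 81/2197, p'(-5/13) = -995/169, so x(2) = (-5/13) - (81/2197)/(-995/169) = -4894/12935.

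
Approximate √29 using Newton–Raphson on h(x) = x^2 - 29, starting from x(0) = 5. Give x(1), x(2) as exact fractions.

x(1) = 27/5, x(2) = 727/135

h'(x) = 2x.
h(5) = -4, h'(5) = 10, so x(1) = 5 - (-4)/10 = 27/5.
h(27/5) = 4/25, h'(27/5) = 54/5, so x(2) = (27/5) - (4/25)/(54/5) = 727/135.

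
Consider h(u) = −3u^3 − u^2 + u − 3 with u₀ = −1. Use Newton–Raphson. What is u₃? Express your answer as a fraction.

−3011996/2418135

h'(u) = −9u^2 − 2u + 1.
h(−1) = −2, h'(−1) = −6, so u₁ = (−1) − (−2)/(−6) = −4/3.
h(−4/3) = 1, h'(−4/3) = −37/3, so u₂ = (−4/3) − 1/(−37/3) = −139/111.
h(−139/111) = 3582/50653, h'(−139/111) = −43570/4107, so u₃ = (−139/111) − (3582/50653)/(−43570/4107) = −3011996/2418135.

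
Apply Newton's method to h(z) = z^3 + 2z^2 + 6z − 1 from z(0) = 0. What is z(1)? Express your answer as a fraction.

1/6

h'(z) = 3z^2 + 4z + 6.
h(0) = −1, h'(0) = 6, so z(1) = 0 − (−1)/6 = 1/6.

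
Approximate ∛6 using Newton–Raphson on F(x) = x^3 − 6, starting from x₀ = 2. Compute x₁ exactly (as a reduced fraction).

F'(x) = 3x^2.
F(2) = 2, F'(2) = 12, so x₁ = 2 − 2/12 = 11/6.

11/6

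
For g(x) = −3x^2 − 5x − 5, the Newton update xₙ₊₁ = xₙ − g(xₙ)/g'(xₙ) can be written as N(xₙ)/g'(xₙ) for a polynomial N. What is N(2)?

g'(x) = −6x − 5.
N(x) = x·g'(x) − g(x) = x·(−6x − 5) − (−3x^2 − 5x − 5) = −3x^2 + 5.
N(2) = −7.

−7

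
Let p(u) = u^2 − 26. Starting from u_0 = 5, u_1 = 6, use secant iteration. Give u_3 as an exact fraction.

p(5) = −1, p(6) = 10. u_2 = 6 − 10·(6 − 5)/(10 − (−1)) = 56/11.
p(6) = 10, p(56/11) = −10/121. u_3 = (56/11) − (−10/121)·((56/11) − 6)/((−10/121) − 10) = 311/61.

311/61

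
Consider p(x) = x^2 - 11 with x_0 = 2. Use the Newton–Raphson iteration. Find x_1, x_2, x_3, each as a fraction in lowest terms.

x_1 = 15/4, x_2 = 401/120, x_3 = 319201/96240

p'(x) = 2x.
p(2) = -7, p'(2) = 4, so x_1 = 2 - (-7)/4 = 15/4.
p(15/4) = 49/16, p'(15/4) = 15/2, so x_2 = (15/4) - (49/16)/(15/2) = 401/120.
p(401/120) = 2401/14400, p'(401/120) = 401/60, so x_3 = (401/120) - (2401/14400)/(401/60) = 319201/96240.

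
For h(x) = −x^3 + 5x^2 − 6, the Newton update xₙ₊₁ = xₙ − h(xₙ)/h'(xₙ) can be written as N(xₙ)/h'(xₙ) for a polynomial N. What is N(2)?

10

h'(x) = −3x^2 + 10x.
N(x) = x·h'(x) − h(x) = x·(−3x^2 + 10x) − (−x^3 + 5x^2 − 6) = −2x^3 + 5x^2 + 6.
N(2) = 10.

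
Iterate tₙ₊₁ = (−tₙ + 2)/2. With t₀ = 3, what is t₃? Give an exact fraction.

3/8

t₁ = (−3 + 2)/2 = −1/2.
t₂ = (−(−1/2) + 2)/2 = 5/4.
t₃ = (−(5/4) + 2)/2 = 3/8.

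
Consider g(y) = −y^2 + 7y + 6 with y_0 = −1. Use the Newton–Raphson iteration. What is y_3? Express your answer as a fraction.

−3167719/4103253

g'(y) = −2y + 7.
g(−1) = −2, g'(−1) = 9, so y_1 = (−1) − (−2)/9 = −7/9.
g(−7/9) = −4/81, g'(−7/9) = 77/9, so y_2 = (−7/9) − (−4/81)/(77/9) = −535/693.
g(−535/693) = −16/480249, g'(−535/693) = 5921/693, so y_3 = (−535/693) − (−16/480249)/(5921/693) = −3167719/4103253.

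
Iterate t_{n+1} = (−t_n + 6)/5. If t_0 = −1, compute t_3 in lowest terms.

127/125

t_1 = (−(−1) + 6)/5 = 7/5.
t_2 = (−(7/5) + 6)/5 = 23/25.
t_3 = (−(23/25) + 6)/5 = 127/125.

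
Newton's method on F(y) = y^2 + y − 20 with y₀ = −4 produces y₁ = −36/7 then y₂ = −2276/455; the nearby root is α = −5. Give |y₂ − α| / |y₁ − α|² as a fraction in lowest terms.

y₁ − α = −36/7 − (−5) = −36/7 + 5 = −1/7, so |y₁ − α| = 1/7.
y₂ − α = −2276/455 − (−5) = −2276/455 + 5 = −1/455, so |y₂ − α| = 1/455.
|y₁ − α|² = 1/49.
Ratio = (1/455) / (1/49) = 7/65.

7/65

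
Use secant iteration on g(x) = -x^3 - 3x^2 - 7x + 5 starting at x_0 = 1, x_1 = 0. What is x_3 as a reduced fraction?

g(1) = -6, g(0) = 5. x_2 = 0 - 5·(0 - 1)/(5 - (-6)) = 5/11.
g(0) = 5, g(5/11) = 1470/1331. x_3 = (5/11) - (1470/1331)·((5/11) - 0)/((1470/1331) - 5) = 605/1037.

605/1037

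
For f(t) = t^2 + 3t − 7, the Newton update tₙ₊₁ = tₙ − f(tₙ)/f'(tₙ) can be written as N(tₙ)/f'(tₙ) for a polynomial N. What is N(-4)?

f'(t) = 2t + 3.
N(t) = t·f'(t) − f(t) = t·(2t + 3) − (t^2 + 3t − 7) = t^2 + 7.
N(-4) = 23.

23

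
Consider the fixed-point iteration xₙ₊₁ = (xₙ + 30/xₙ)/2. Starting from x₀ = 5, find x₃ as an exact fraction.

116161/21208

x₁ = (5 + 30/5)/2 = 11/2.
x₂ = (11/2 + 30/(11/2))/2 = 241/44.
x₃ = (241/44 + 30/(241/44))/2 = 116161/21208.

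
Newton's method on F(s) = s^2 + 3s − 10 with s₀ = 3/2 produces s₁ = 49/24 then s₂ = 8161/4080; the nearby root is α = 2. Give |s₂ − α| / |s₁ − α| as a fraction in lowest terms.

1/170

s₁ − α = 49/24 − 2 = 1/24, so |s₁ − α| = 1/24.
s₂ − α = 8161/4080 − 2 = 1/4080, so |s₂ − α| = 1/4080.
Ratio = (1/4080) / (1/24) = 1/170.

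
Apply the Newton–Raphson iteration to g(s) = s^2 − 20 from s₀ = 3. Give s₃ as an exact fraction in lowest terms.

g'(s) = 2s.
g(3) = −11, g'(3) = 6, so s₁ = 3 − (−11)/6 = 29/6.
g(29/6) = 121/36, g'(29/6) = 29/3, so s₂ = (29/6) − (121/36)/(29/3) = 1561/348.
g(1561/348) = 14641/121104, g'(1561/348) = 1561/174, so s₃ = (1561/348) − (14641/121104)/(1561/174) = 4858801/1086456.

4858801/1086456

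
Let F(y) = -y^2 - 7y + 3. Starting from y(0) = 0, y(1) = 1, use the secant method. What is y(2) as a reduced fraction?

F(0) = 3, F(1) = -5. y(2) = 1 - (-5)·(1 - 0)/((-5) - 3) = 3/8.

3/8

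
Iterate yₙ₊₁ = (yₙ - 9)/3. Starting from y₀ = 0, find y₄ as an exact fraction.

-40/9

y₁ = (0 - 9)/3 = -3.
y₂ = ((-3) - 9)/3 = -4.
y₃ = ((-4) - 9)/3 = -13/3.
y₄ = ((-13/3) - 9)/3 = -40/9.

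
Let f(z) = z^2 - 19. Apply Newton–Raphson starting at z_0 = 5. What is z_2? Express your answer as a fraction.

959/220

f'(z) = 2z.
f(5) = 6, f'(5) = 10, so z_1 = 5 - 6/10 = 22/5.
f(22/5) = 9/25, f'(22/5) = 44/5, so z_2 = (22/5) - (9/25)/(44/5) = 959/220.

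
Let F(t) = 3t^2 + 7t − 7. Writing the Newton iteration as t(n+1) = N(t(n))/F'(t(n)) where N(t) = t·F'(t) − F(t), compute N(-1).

10

F'(t) = 6t + 7.
N(t) = t·F'(t) − F(t) = t·(6t + 7) − (3t^2 + 7t − 7) = 3t^2 + 7.
N(-1) = 10.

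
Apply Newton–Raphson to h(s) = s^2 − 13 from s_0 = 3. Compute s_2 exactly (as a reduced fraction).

h'(s) = 2s.
h(3) = −4, h'(3) = 6, so s_1 = 3 − (−4)/6 = 11/3.
h(11/3) = 4/9, h'(11/3) = 22/3, so s_2 = (11/3) − (4/9)/(22/3) = 119/33.

119/33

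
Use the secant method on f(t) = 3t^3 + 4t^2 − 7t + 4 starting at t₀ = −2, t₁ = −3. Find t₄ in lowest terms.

f(−2) = 10, f(−3) = −20. t₂ = (−3) − (−20)·((−3) − (−2))/((−20) − 10) = −7/3.
f(−3) = −20, f(−7/3) = 4. t₃ = (−7/3) − 4·((−7/3) − (−3))/(4 − (−20)) = −22/9.
f(−7/3) = 4, f(−22/9) = 290/243. t₄ = (−22/9) − (290/243)·((−22/9) − (−7/3))/((290/243) − 4) = −2549/1023.

−2549/1023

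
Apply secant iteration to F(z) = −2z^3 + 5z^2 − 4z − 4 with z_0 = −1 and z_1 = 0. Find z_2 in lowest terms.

F(−1) = 7, F(0) = −4. z_2 = 0 − (−4)·(0 − (−1))/((−4) − 7) = −4/11.

−4/11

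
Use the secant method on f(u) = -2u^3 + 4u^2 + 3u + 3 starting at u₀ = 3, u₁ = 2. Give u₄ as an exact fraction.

93913819/34332947

f(3) = -6, f(2) = 9. u₂ = 2 - 9·(2 - 3)/(9 - (-6)) = 13/5.
f(2) = 9, f(13/5) = 336/125. u₃ = (13/5) - (336/125)·((13/5) - 2)/((336/125) - 9) = 751/263.
f(13/5) = 336/125, f(751/263) = -43388352/18191447. u₄ = (751/263) - (-43388352/18191447)·((751/263) - (13/5))/((-43388352/18191447) - (336/125)) = 93913819/34332947.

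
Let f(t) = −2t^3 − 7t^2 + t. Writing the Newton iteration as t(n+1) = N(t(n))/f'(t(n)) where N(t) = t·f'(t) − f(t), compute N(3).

−171

f'(t) = −6t^2 − 14t + 1.
N(t) = t·f'(t) − f(t) = t·(−6t^2 − 14t + 1) − (−2t^3 − 7t^2 + t) = −4t^3 − 7t^2.
N(3) = −171.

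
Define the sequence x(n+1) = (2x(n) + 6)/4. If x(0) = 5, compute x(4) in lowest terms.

x(1) = (2·5 + 6)/4 = 4.
x(2) = (2·4 + 6)/4 = 7/2.
x(3) = (2·(7/2) + 6)/4 = 13/4.
x(4) = (2·(13/4) + 6)/4 = 25/8.

25/8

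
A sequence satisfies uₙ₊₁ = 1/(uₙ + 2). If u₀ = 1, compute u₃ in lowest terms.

7/17

u₁ = 1/(1 + 2) = 1/3.
u₂ = 1/(1/3 + 2) = 3/7.
u₃ = 1/(3/7 + 2) = 7/17.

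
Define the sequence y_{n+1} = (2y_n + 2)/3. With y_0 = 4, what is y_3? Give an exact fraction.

y_1 = (2·4 + 2)/3 = 10/3.
y_2 = (2·(10/3) + 2)/3 = 26/9.
y_3 = (2·(26/9) + 2)/3 = 70/27.

70/27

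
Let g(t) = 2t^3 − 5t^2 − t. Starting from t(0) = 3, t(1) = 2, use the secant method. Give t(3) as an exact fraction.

g(3) = 6, g(2) = −6. t(2) = 2 − (−6)·(2 − 3)/((−6) − 6) = 5/2.
g(2) = −6, g(5/2) = −5/2. t(3) = (5/2) − (−5/2)·((5/2) − 2)/((−5/2) − (−6)) = 20/7.

20/7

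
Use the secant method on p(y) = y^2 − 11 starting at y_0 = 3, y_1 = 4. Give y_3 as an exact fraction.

169/51

p(3) = −2, p(4) = 5. y_2 = 4 − 5·(4 − 3)/(5 − (−2)) = 23/7.
p(4) = 5, p(23/7) = −10/49. y_3 = (23/7) − (−10/49)·((23/7) − 4)/((−10/49) − 5) = 169/51.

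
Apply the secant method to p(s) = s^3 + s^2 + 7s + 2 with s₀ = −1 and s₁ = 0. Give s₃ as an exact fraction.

p(−1) = −5, p(0) = 2. s₂ = 0 − 2·(0 − (−1))/(2 − (−5)) = −2/7.
p(0) = 2, p(−2/7) = 20/343. s₃ = (−2/7) − (20/343)·((−2/7) − 0)/((20/343) − 2) = −98/333.

−98/333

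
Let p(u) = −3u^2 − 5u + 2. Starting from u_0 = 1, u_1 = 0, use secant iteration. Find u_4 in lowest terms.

p(1) = −6, p(0) = 2. u_2 = 0 − 2·(0 − 1)/(2 − (−6)) = 1/4.
p(0) = 2, p(1/4) = 9/16. u_3 = (1/4) − (9/16)·((1/4) − 0)/((9/16) − 2) = 8/23.
p(1/4) = 9/16, p(8/23) = −54/529. u_4 = (8/23) − (−54/529)·((8/23) − (1/4))/((−54/529) − (9/16)) = 208/625.

208/625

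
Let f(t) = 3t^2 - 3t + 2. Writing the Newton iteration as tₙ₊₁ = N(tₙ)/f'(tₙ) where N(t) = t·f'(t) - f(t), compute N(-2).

f'(t) = 6t - 3.
N(t) = t·f'(t) - f(t) = t·(6t - 3) - (3t^2 - 3t + 2) = 3t^2 - 2.
N(-2) = 10.

10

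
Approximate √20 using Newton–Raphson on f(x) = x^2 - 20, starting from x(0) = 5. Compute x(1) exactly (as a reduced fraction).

f'(x) = 2x.
f(5) = 5, f'(5) = 10, so x(1) = 5 - 5/10 = 9/2.

9/2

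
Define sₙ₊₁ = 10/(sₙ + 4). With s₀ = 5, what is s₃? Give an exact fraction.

s₁ = 10/(5 + 4) = 10/9.
s₂ = 10/(10/9 + 4) = 45/23.
s₃ = 10/(45/23 + 4) = 230/137.

230/137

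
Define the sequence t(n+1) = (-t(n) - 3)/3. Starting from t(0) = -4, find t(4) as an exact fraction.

t(1) = (-(-4) - 3)/3 = 1/3.
t(2) = (-(1/3) - 3)/3 = -10/9.
t(3) = (-(-10/9) - 3)/3 = -17/27.
t(4) = (-(-17/27) - 3)/3 = -64/81.

-64/81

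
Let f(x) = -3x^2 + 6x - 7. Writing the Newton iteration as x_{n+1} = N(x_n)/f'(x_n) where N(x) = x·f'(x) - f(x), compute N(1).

4

f'(x) = -6x + 6.
N(x) = x·f'(x) - f(x) = x·(-6x + 6) - (-3x^2 + 6x - 7) = -3x^2 + 7.
N(1) = 4.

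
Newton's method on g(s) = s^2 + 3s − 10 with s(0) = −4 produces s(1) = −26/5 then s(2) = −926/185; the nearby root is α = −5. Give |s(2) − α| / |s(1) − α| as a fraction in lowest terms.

1/37

s(1) − α = −26/5 − (−5) = −26/5 + 5 = −1/5, so |s(1) − α| = 1/5.
s(2) − α = −926/185 − (−5) = −926/185 + 5 = −1/185, so |s(2) − α| = 1/185.
Ratio = (1/185) / (1/5) = 1/37.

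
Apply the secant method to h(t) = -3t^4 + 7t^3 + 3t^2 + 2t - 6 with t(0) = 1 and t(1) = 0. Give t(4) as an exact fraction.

h(1) = 3, h(0) = -6. t(2) = 0 - (-6)·(0 - 1)/((-6) - 3) = 2/3.
h(0) = -6, h(2/3) = -50/27. t(3) = (2/3) - (-50/27)·((2/3) - 0)/((-50/27) - (-6)) = 27/28.
h(2/3) = -50/27, h(27/28) = 1475625/614656. t(4) = (27/28) - (1475625/614656)·((27/28) - (2/3))/((1475625/614656) - (-50/27)) = 2247858/2822987.

2247858/2822987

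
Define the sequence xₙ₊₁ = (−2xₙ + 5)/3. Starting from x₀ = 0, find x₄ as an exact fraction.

x₁ = (−2·0 + 5)/3 = 5/3.
x₂ = (−2·(5/3) + 5)/3 = 5/9.
x₃ = (−2·(5/9) + 5)/3 = 35/27.
x₄ = (−2·(35/27) + 5)/3 = 65/81.

65/81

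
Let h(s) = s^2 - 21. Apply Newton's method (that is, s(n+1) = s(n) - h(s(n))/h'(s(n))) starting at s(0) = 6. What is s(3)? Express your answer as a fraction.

h'(s) = 2s.
h(6) = 15, h'(6) = 12, so s(1) = 6 - 15/12 = 19/4.
h(19/4) = 25/16, h'(19/4) = 19/2, so s(2) = (19/4) - (25/16)/(19/2) = 697/152.
h(697/152) = 625/23104, h'(697/152) = 697/76, so s(3) = (697/152) - (625/23104)/(697/76) = 970993/211888.

970993/211888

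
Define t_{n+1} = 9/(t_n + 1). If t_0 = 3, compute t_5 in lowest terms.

1494/607

t_1 = 9/(3 + 1) = 9/4.
t_2 = 9/(9/4 + 1) = 36/13.
t_3 = 9/(36/13 + 1) = 117/49.
t_4 = 9/(117/49 + 1) = 441/166.
t_5 = 9/(441/166 + 1) = 1494/607.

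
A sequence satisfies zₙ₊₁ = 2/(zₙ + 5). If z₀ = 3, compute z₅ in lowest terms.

1214/3261

z₁ = 2/(3 + 5) = 1/4.
z₂ = 2/(1/4 + 5) = 8/21.
z₃ = 2/(8/21 + 5) = 42/113.
z₄ = 2/(42/113 + 5) = 226/607.
z₅ = 2/(226/607 + 5) = 1214/3261.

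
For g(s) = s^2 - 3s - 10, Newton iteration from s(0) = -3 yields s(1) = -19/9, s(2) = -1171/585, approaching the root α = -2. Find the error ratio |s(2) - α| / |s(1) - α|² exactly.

9/65

s(1) - α = -19/9 - (-2) = -19/9 + 2 = -1/9, so |s(1) - α| = 1/9.
s(2) - α = -1171/585 - (-2) = -1171/585 + 2 = -1/585, so |s(2) - α| = 1/585.
|s(1) - α|² = 1/81.
Ratio = (1/585) / (1/81) = 9/65.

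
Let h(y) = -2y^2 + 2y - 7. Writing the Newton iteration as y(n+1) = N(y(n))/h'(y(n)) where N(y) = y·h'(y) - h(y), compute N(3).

-11

h'(y) = -4y + 2.
N(y) = y·h'(y) - h(y) = y·(-4y + 2) - (-2y^2 + 2y - 7) = -2y^2 + 7.
N(3) = -11.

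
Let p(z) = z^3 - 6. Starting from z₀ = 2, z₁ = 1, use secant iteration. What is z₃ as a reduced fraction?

522/277

p(2) = 2, p(1) = -5. z₂ = 1 - (-5)·(1 - 2)/((-5) - 2) = 12/7.
p(1) = -5, p(12/7) = -330/343. z₃ = (12/7) - (-330/343)·((12/7) - 1)/((-330/343) - (-5)) = 522/277.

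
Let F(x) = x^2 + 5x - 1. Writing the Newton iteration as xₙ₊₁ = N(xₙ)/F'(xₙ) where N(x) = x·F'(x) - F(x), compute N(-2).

5

F'(x) = 2x + 5.
N(x) = x·F'(x) - F(x) = x·(2x + 5) - (x^2 + 5x - 1) = x^2 + 1.
N(-2) = 5.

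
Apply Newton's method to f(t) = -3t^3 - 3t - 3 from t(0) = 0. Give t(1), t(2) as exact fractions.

f'(t) = -9t^2 - 3.
f(0) = -3, f'(0) = -3, so t(1) = 0 - (-3)/(-3) = -1.
f(-1) = 3, f'(-1) = -12, so t(2) = (-1) - 3/(-12) = -3/4.

t(1) = -1, t(2) = -3/4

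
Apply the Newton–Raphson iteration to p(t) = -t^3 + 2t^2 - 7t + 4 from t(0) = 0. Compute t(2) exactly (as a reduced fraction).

1276/1953

p'(t) = -3t^2 + 4t - 7.
p(0) = 4, p'(0) = -7, so t(1) = 0 - 4/(-7) = 4/7.
p(4/7) = 160/343, p'(4/7) = -279/49, so t(2) = (4/7) - (160/343)/(-279/49) = 1276/1953.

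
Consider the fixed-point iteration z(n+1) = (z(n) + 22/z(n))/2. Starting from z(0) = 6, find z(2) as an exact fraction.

z(1) = (6 + 22/6)/2 = 29/6.
z(2) = (29/6 + 22/(29/6))/2 = 1633/348.

1633/348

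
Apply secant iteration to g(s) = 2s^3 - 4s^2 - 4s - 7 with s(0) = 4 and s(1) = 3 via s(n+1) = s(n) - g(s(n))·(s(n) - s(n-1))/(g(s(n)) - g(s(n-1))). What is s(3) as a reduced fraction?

70563/23227

g(4) = 41, g(3) = -1. s(2) = 3 - (-1)·(3 - 4)/((-1) - 41) = 127/42.
g(3) = -1, g(127/42) = -13817/37044. s(3) = (127/42) - (-13817/37044)·((127/42) - 3)/((-13817/37044) - (-1)) = 70563/23227.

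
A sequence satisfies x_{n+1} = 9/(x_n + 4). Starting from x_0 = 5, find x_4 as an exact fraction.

261/161

x_1 = 9/(5 + 4) = 1.
x_2 = 9/(1 + 4) = 9/5.
x_3 = 9/(9/5 + 4) = 45/29.
x_4 = 9/(45/29 + 4) = 261/161.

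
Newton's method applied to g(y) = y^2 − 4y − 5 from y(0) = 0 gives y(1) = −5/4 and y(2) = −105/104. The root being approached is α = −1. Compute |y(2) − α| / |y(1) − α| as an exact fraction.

y(1) − α = −5/4 − (−1) = −5/4 + 1 = −1/4, so |y(1) − α| = 1/4.
y(2) − α = −105/104 − (−1) = −105/104 + 1 = −1/104, so |y(2) − α| = 1/104.
Ratio = (1/104) / (1/4) = 1/26.

1/26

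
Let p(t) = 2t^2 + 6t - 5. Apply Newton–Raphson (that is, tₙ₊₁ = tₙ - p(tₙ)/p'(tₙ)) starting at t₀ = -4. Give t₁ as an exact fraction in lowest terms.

-37/10

p'(t) = 4t + 6.
p(-4) = 3, p'(-4) = -10, so t₁ = (-4) - 3/(-10) = -37/10.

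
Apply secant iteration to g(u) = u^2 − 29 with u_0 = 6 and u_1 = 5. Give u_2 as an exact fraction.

g(6) = 7, g(5) = −4. u_2 = 5 − (−4)·(5 − 6)/((−4) − 7) = 59/11.

59/11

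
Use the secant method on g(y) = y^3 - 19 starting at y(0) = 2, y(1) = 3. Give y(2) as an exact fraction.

g(2) = -11, g(3) = 8. y(2) = 3 - 8·(3 - 2)/(8 - (-11)) = 49/19.

49/19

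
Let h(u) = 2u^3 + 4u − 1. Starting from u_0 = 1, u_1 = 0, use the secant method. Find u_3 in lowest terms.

18/73

h(1) = 5, h(0) = −1. u_2 = 0 − (−1)·(0 − 1)/((−1) − 5) = 1/6.
h(0) = −1, h(1/6) = −35/108. u_3 = (1/6) − (−35/108)·((1/6) − 0)/((−35/108) − (−1)) = 18/73.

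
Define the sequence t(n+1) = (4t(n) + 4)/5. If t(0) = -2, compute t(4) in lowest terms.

964/625

t(1) = (4·(-2) + 4)/5 = -4/5.
t(2) = (4·(-4/5) + 4)/5 = 4/25.
t(3) = (4·(4/25) + 4)/5 = 116/125.
t(4) = (4·(116/125) + 4)/5 = 964/625.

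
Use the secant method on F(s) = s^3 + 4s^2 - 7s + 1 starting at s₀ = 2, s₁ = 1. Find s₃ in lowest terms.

805/661

F(2) = 11, F(1) = -1. s₂ = 1 - (-1)·(1 - 2)/((-1) - 11) = 13/12.
F(1) = -1, F(13/12) = -1067/1728. s₃ = (13/12) - (-1067/1728)·((13/12) - 1)/((-1067/1728) - (-1)) = 805/661.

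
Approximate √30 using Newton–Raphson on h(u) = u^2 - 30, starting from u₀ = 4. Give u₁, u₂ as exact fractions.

h'(u) = 2u.
h(4) = -14, h'(4) = 8, so u₁ = 4 - (-14)/8 = 23/4.
h(23/4) = 49/16, h'(23/4) = 23/2, so u₂ = (23/4) - (49/16)/(23/2) = 1009/184.

u₁ = 23/4, u₂ = 1009/184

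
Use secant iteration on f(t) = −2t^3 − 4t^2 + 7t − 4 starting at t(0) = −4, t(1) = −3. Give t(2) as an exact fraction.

f(−4) = 32, f(−3) = −7. t(2) = (−3) − (−7)·((−3) − (−4))/((−7) − 32) = −124/39.

−124/39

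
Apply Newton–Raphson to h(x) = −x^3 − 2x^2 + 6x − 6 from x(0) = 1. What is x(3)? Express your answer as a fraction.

h'(x) = −3x^2 − 4x + 6.
h(1) = −3, h'(1) = −1, so x(1) = 1 − (−3)/(−1) = −2.
h(−2) = −18, h'(−2) = 2, so x(2) = (−2) − (−18)/2 = 7.
h(7) = −405, h'(7) = −169, so x(3) = 7 − (−405)/(−169) = 778/169.

778/169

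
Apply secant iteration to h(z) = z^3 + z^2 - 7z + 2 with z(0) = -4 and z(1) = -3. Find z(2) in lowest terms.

-74/23

h(-4) = -18, h(-3) = 5. z(2) = (-3) - 5·((-3) - (-4))/(5 - (-18)) = -74/23.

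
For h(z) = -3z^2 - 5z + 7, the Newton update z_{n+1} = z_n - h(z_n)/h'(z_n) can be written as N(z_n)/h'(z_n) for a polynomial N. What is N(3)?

h'(z) = -6z - 5.
N(z) = z·h'(z) - h(z) = z·(-6z - 5) - (-3z^2 - 5z + 7) = -3z^2 - 7.
N(3) = -34.

-34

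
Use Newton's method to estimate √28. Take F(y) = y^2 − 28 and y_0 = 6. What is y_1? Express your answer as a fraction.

F'(y) = 2y.
F(6) = 8, F'(6) = 12, so y_1 = 6 − 8/12 = 16/3.

16/3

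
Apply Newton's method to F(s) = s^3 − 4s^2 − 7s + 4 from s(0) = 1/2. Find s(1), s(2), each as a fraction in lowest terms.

F'(s) = 3s^2 − 8s − 7.
F(1/2) = −3/8, F'(1/2) = −41/4, so s(1) = (1/2) − (−3/8)/(−41/4) = 19/41.
F(19/41) = −234/68921, F'(19/41) = −16916/1681, so s(2) = (19/41) − (−234/68921)/(−16916/1681) = 160585/346778.

s(1) = 19/41, s(2) = 160585/346778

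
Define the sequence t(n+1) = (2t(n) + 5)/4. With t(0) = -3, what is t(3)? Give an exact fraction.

29/16

t(1) = (2·(-3) + 5)/4 = -1/4.
t(2) = (2·(-1/4) + 5)/4 = 9/8.
t(3) = (2·(9/8) + 5)/4 = 29/16.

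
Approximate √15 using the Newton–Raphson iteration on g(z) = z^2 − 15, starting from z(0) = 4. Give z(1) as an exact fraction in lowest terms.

g'(z) = 2z.
g(4) = 1, g'(4) = 8, so z(1) = 4 − 1/8 = 31/8.

31/8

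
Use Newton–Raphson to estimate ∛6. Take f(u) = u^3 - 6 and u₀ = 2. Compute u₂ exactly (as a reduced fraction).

1979/1089

f'(u) = 3u^2.
f(2) = 2, f'(2) = 12, so u₁ = 2 - 2/12 = 11/6.
f(11/6) = 35/216, f'(11/6) = 121/12, so u₂ = (11/6) - (35/216)/(121/12) = 1979/1089.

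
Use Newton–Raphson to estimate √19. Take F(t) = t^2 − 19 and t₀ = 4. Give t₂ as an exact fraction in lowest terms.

F'(t) = 2t.
F(4) = −3, F'(4) = 8, so t₁ = 4 − (−3)/8 = 35/8.
F(35/8) = 9/64, F'(35/8) = 35/4, so t₂ = (35/8) − (9/64)/(35/4) = 2441/560.

2441/560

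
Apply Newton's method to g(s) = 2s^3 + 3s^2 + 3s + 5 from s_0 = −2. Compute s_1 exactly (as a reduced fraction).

g'(s) = 6s^2 + 6s + 3.
g(−2) = −5, g'(−2) = 15, so s_1 = (−2) − (−5)/15 = −5/3.

−5/3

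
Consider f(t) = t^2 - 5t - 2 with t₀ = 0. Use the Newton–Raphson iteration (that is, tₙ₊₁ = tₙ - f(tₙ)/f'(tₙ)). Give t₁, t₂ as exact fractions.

t₁ = -2/5, t₂ = -54/145

f'(t) = 2t - 5.
f(0) = -2, f'(0) = -5, so t₁ = 0 - (-2)/(-5) = -2/5.
f(-2/5) = 4/25, f'(-2/5) = -29/5, so t₂ = (-2/5) - (4/25)/(-29/5) = -54/145.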